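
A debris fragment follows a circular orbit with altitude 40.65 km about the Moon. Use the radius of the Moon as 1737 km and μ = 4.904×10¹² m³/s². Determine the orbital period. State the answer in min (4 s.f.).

r = 1737 + 40.65 = 1777.7 km = 1.7776×10⁶ m.
Kepler's third law: T = 2π√(r³/μ) = 2π√((1.778×10⁶)³ / 4.904×10¹²).
r³/μ = 1.145×10⁶ s², so T = 2π × 1.070×10³ = 6.725×10³ s.
Converting: 6.725×10³ s ÷ 60.00 = 112.1 min.

T ≈ 112.1 min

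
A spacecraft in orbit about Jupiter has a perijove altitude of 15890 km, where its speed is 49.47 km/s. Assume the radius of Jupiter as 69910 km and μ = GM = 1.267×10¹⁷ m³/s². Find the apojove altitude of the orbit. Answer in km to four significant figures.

apojove altitude ≈ 3.450×10⁵ km

r_p = 69910 + 15890 = 85800 km = 8.580×10⁷ m.
Specific energy ε = v²/2 − μ/r = -2.530×10⁸ J/kg, so a = −μ/(2ε) = 2.503×10⁸ m.
The apsides satisfy r_p + r_a = 2a, so the apojove radius is 2a − r_p = 4.149×10⁸ m = 4.1489×10⁵ km.
Apojove altitude = 4.1489×10⁵ − 69910 = 3.4498×10⁵ km.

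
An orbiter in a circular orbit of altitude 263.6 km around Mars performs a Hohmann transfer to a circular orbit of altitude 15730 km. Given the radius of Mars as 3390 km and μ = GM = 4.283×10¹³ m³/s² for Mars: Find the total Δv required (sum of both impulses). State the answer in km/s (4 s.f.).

r₁ = 3390 + 263.6 = 3653.6 km = 3.6536×10⁶ m.
r₂ = 3390 + 15730 = 19120 km = 1.9120×10⁷ m.
Transfer ellipse a_t = (r₁ + r₂)/2 = 1.139×10⁷ m.
At r₁: circular v_c1 = √(μ/r₁) = 3424 m/s; transfer-periapsis v_p = √[μ(2/r₁ − 1/a_t)] = 4437 m/s.
Δv₁ = v_p − v_c1 = 1013 m/s.
At r₂: circular v_c2 = √(μ/r₂) = 1497 m/s; transfer-apoapsis v_a = √[μ(2/r₂ − 1/a_t)] = 847.8 m/s.
Δv₂ = v_c2 − v_a = 648.9 m/s.
Total Δv = Δv₁ + Δv₂ = 1662 m/s = 1.662 km/s.

Δv_total ≈ 1.662 km/s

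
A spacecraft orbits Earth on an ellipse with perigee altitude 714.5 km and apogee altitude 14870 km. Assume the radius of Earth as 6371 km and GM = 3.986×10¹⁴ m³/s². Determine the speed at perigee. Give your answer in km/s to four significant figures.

v ≈ 9.185 km/s

r_p = 6371 + 714.5 = 7085.5 km = 7.0855×10⁶ m.
r_a = 6371 + 14870 = 21241 km = 2.1241×10⁷ m.
Semi-major axis a = (r_p + r_a)/2 = 14163 km = 1.416×10⁷ m.
Vis-viva: v² = μ(2/r − 1/a) = 3.986×10¹⁴ × (2.823×10⁻⁷ − 7.061×10⁻⁸) = 8.437×10⁷ m²/s².
v = 9185 m/s = 9.185 km/s.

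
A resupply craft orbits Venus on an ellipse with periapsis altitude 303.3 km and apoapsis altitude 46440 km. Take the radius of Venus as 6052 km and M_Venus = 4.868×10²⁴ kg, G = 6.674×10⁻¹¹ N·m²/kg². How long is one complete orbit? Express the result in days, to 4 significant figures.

μ = GM = 6.674×10⁻¹¹ × 4.868×10²⁴ = 3.249×10¹⁴ m³/s².
r_p = 6052 + 303.3 = 6355.3 km = 6.3553×10⁶ m.
r_a = 6052 + 46440 = 52492 km = 5.2492×10⁷ m.
Semi-major axis a = (r_p + r_a)/2 = (6355.3 + 52492)/2 = 29424 km = 2.942×10⁷ m.
By Kepler's third law T = 2π√(a³/μ) = 2π × 8.855×10³ = 5.564×10⁴ s.
= 0.6439 days.

T ≈ 0.6439 days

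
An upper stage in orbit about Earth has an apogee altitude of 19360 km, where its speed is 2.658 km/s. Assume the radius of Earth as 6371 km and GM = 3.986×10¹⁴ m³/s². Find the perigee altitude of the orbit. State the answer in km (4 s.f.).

perigee altitude ≈ 1230 km

r_a = 6371 + 19360 = 25731 km = 2.573×10⁷ m.
Specific energy ε = v²/2 − μ/r = -1.196×10⁷ J/kg, so a = −μ/(2ε) = 1.667×10⁷ m.
The apsides satisfy r_p + r_a = 2a, so the perigee radius is 2a − r_a = 7.601×10⁶ m = 7600.8 km.
Perigee altitude = 7600.8 − 6371 = 1229.8 km.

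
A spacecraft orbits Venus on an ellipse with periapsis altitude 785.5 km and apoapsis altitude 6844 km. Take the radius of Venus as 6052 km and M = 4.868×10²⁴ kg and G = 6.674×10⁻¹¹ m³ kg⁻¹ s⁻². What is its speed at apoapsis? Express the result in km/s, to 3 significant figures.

μ = GM = 6.674×10⁻¹¹ × 4.868×10²⁴ = 3.249×10¹⁴ m³/s².
r_p = 6052 + 785.5 = 6837.5 km = 6.8375×10⁶ m.
r_a = 6052 + 6844 = 12896 km = 1.2896×10⁷ m.
Semi-major axis a = (r_p + r_a)/2 = 9866.8 km = 9.867×10⁶ m.
Vis-viva: v² = μ(2/r − 1/a) = 3.249×10¹⁴ × (1.551×10⁻⁷ − 1.014×10⁻⁷) = 1.746×10⁷ m²/s².
v = 4178 m/s = 4.178 km/s.

v ≈ 4.18 km/s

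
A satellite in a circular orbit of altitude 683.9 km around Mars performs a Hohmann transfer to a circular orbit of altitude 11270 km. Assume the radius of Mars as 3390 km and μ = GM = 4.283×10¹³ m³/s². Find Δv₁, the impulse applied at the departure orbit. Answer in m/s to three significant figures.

Δv ≈ 814 m/s

r₁ = 3390 + 683.9 = 4073.9 km = 4.0739×10⁶ m.
r₂ = 3390 + 11270 = 14660 km = 1.4660×10⁷ m.
Transfer ellipse a_t = (r₁ + r₂)/2 = 9.367×10⁶ m.
At r₁: circular v_c1 = √(μ/r₁) = 3242 m/s; transfer-periapsis v_p = √[μ(2/r₁ − 1/a_t)] = 4056 m/s.
Δv₁ = v_p − v_c1 = 813.9 m/s.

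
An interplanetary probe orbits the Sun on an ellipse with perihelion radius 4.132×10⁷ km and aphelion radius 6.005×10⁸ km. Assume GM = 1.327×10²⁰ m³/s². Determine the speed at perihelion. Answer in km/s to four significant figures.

v ≈ 77.52 km/s

Semi-major axis a = (r_p + r_a)/2 = 3.2091×10⁸ km = 3.209×10¹¹ m.
Vis-viva: v² = μ(2/r − 1/a) = 1.327×10²⁰ × (4.840×10⁻¹¹ − 3.116×10⁻¹²) = 6.010×10⁹ m²/s².
v = 77520 m/s = 77.52 km/s.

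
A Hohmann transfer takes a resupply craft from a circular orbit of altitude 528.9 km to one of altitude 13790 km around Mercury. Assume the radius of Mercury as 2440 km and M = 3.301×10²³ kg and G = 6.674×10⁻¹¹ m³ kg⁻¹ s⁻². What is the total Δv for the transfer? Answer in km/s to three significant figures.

Δv_total ≈ 1.34 km/s

μ = GM = 6.674×10⁻¹¹ × 3.301×10²³ = 2.203×10¹³ m³/s².
r₁ = 2440 + 528.9 = 2968.9 km = 2.9689×10⁶ m.
r₂ = 2440 + 13790 = 16230 km = 1.6230×10⁷ m.
Transfer ellipse a_t = (r₁ + r₂)/2 = 9.599×10⁶ m.
At r₁: circular v_c1 = √(μ/r₁) = 2724 m/s; transfer-periherm v_p = √[μ(2/r₁ − 1/a_t)] = 3542 m/s.
Δv₁ = v_p − v_c1 = 818.0 m/s.
At r₂: circular v_c2 = √(μ/r₂) = 1165 m/s; transfer-apoherm v_a = √[μ(2/r₂ − 1/a_t)] = 647.9 m/s.
Δv₂ = v_c2 − v_a = 517.1 m/s.
Total Δv = Δv₁ + Δv₂ = 1335 m/s = 1.335 km/s.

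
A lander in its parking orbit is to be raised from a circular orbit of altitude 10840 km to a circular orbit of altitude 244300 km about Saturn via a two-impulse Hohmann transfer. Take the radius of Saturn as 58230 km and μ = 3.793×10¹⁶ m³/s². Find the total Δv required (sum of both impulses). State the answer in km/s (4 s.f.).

r₁ = 58230 + 10840 = 69070 km = 6.9070×10⁷ m.
r₂ = 58230 + 244300 = 302530 km = 3.0253×10⁸ m.
Transfer ellipse a_t = (r₁ + r₂)/2 = 1.858×10⁸ m.
At r₁: circular v_c1 = √(μ/r₁) = 23430 m/s; transfer-perikrone v_p = √[μ(2/r₁ − 1/a_t)] = 29900 m/s.
Δv₁ = v_p − v_c1 = 6469 m/s.
At r₂: circular v_c2 = √(μ/r₂) = 11200 m/s; transfer-apokrone v_a = √[μ(2/r₂ − 1/a_t)] = 6827 m/s.
Δv₂ = v_c2 − v_a = 4370 m/s.
Total Δv = Δv₁ + Δv₂ = 10840 m/s = 10.84 km/s.

Δv_total ≈ 10.84 km/s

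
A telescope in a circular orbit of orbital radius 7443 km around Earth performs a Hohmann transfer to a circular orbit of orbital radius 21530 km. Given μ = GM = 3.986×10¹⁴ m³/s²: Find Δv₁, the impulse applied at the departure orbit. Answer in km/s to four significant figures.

Δv ≈ 1.603 km/s

r₁ = 7443 km = 7.443×10⁶ m.
r₂ = 21530 km = 2.153×10⁷ m.
Transfer ellipse a_t = (r₁ + r₂)/2 = 1.449×10⁷ m.
At r₁: circular v_c1 = √(μ/r₁) = 7318 m/s; transfer-perigee v_p = √[μ(2/r₁ − 1/a_t)] = 8921 m/s.
Δv₁ = v_p − v_c1 = 1603 m/s.
= 1.603 km/s.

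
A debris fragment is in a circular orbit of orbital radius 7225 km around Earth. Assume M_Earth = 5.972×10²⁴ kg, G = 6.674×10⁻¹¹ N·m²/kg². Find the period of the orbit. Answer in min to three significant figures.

T ≈ 102 min

μ = GM = 6.674×10⁻¹¹ × 5.972×10²⁴ = 3.986×10¹⁴ m³/s².
r = 7225 km = 7.225×10⁶ m.
Kepler's third law: T = 2π√(r³/μ) = 2π√((7.225×10⁶)³ / 3.986×10¹⁴).
r³/μ = 9.463×10⁵ s², so T = 2π × 9.728×10² = 6.112×10³ s.
Converting: 6.112×10³ s ÷ 60.00 = 101.9 min.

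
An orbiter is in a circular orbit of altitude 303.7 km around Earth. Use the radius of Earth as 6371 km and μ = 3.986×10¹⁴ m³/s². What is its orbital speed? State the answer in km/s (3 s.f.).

v ≈ 7.73 km/s

r = 6371 + 303.7 = 6674.7 km = 6.6747×10⁶ m.
For a circular orbit v = √(μ/r) = √(3.986×10¹⁴ / 6.675×10⁶) = √(5.972×10⁷) = 7728 m/s.
That is 7.728 km/s.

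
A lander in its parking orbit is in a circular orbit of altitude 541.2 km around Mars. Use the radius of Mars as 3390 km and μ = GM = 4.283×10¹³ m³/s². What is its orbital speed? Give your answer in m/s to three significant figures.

v ≈ 3300 m/s

r = 3390 + 541.2 = 3931.2 km = 3.9312×10⁶ m.
For a circular orbit v = √(μ/r) = √(4.283×10¹³ / 3.931×10⁶) = √(1.089×10⁷) = 3301 m/s.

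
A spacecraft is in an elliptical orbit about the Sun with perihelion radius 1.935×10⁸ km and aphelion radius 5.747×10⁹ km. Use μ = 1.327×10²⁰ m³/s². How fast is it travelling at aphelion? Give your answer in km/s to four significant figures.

v ≈ 1.226 km/s

Semi-major axis a = (r_p + r_a)/2 = 2.9702×10⁹ km = 2.970×10¹² m.
Vis-viva: v² = μ(2/r − 1/a) = 1.327×10²⁰ × (3.480×10⁻¹³ − 3.367×10⁻¹³) = 1.504×10⁶ m²/s².
v = 1226 m/s = 1.226 km/s.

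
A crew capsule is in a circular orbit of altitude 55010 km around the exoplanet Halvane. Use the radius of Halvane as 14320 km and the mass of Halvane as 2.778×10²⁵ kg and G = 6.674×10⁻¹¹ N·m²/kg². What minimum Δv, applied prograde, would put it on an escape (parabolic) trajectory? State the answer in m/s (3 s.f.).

Δv ≈ 2140 m/s

μ = GM = 6.674×10⁻¹¹ × 2.778×10²⁵ = 1.854×10¹⁵ m³/s².
r = 14320 + 55010 = 69330 km = 6.9330×10⁷ m.
Circular speed v_c = √(μ/r) = 5171 m/s.
Escape speed v_esc = √(2μ/r) = √2 × v_c = 7313 m/s.
Δv = v_esc − v_c = 2142 m/s.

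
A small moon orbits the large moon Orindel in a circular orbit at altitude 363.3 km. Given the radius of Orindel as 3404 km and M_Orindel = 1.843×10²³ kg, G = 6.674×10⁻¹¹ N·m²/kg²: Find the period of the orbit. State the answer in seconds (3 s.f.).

μ = GM = 6.674×10⁻¹¹ × 1.843×10²³ = 1.230×10¹³ m³/s².
r = 3404 + 363.3 = 3767.3 km = 3.7673×10⁶ m.
Kepler's third law: T = 2π√(r³/μ) = 2π√((3.767×10⁶)³ / 1.230×10¹³).
r³/μ = 4.347×10⁶ s², so T = 2π × 2.085×10³ = 1.310×10⁴ s.

T ≈ 13100 seconds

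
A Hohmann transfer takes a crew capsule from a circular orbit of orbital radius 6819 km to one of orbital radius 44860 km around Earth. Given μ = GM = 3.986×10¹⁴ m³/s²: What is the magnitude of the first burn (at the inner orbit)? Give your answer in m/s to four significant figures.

Δv ≈ 2428 m/s

r₁ = 6819 km = 6.819×10⁶ m.
r₂ = 44860 km = 4.486×10⁷ m.
Transfer ellipse a_t = (r₁ + r₂)/2 = 2.584×10⁷ m.
At r₁: circular v_c1 = √(μ/r₁) = 7646 m/s; transfer-perigee v_p = √[μ(2/r₁ − 1/a_t)] = 10070 m/s.
Δv₁ = v_p − v_c1 = 2428 m/s.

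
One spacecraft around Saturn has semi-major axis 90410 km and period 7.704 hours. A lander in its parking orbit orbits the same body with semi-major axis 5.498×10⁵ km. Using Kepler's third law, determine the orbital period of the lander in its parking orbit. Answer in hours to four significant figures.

T₂ ≈ 115.5 hours

Kepler's third law: T² ∝ a³, so T₂ = T₁ (a₂/a₁)^(3/2).
a₂/a₁ = 6.081, (a₂/a₁)^(3/2) = 15.00.
T₂ = 7.704 × 15.00 = 115.5 hours.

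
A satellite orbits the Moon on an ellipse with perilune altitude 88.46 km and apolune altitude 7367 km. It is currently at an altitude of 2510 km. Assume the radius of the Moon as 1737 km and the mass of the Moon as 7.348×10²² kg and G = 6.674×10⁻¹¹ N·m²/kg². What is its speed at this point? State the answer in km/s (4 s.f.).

v ≈ 1.188 km/s

μ = GM = 6.674×10⁻¹¹ × 7.348×10²² = 4.904×10¹² m³/s².
r_p = 1737 + 88.46 = 1825.5 km = 1.8255×10⁶ m.
r_a = 1737 + 7367 = 9104.0 km = 9.1040×10⁶ m.
r = 1737 + 2510 = 4247.0 km = 4.247×10⁶ m.
Semi-major axis a = (r_p + r_a)/2 = 5464.7 km = 5.465×10⁶ m.
Vis-viva: v² = μ(2/r − 1/a) = 4.904×10¹² × (4.709×10⁻⁷ − 1.830×10⁻⁷) = 1.412×10⁶ m²/s².
v = 1188 m/s = 1.188 km/s.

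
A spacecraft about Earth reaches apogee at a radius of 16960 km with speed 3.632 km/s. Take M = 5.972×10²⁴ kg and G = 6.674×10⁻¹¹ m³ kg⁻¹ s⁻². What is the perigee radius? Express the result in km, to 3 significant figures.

perigee radius ≈ 6620 km

μ = GM = 6.674×10⁻¹¹ × 5.972×10²⁴ = 3.986×10¹⁴ m³/s².
r_a = 1.696×10⁷ m.
Specific energy ε = v²/2 − μ/r = -1.690×10⁷ J/kg, so a = −μ/(2ε) = 1.179×10⁷ m.
The apsides satisfy r_p + r_a = 2a, so the perigee radius is 2a − r_a = 6.617×10⁶ m = 6617.2 km.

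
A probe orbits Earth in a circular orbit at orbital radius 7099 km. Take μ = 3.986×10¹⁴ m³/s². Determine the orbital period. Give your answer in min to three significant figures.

r = 7099 km = 7.099×10⁶ m.
Kepler's third law: T = 2π√(r³/μ) = 2π√((7.099×10⁶)³ / 3.986×10¹⁴).
r³/μ = 8.975×10⁵ s², so T = 2π × 9.474×10² = 5.953×10³ s.
Converting: 5.953×10³ s ÷ 60.00 = 99.21 min.

T ≈ 99.2 min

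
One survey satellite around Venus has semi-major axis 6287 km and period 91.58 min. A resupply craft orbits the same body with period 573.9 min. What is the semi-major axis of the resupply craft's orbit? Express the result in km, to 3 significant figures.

a₂ ≈ 21400 km

Kepler's third law: a³ ∝ T², so a₂ = a₁ (T₂/T₁)^(2/3).
T₂/T₁ = 6.267, (T₂/T₁)^(2/3) = 3.399.
a₂ = 6287 × 3.399 = 21370 km.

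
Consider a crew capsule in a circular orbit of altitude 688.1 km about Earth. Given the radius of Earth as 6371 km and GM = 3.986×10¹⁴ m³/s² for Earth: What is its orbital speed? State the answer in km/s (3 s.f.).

v ≈ 7.51 km/s

r = 6371 + 688.1 = 7059.1 km = 7.0591×10⁶ m.
For a circular orbit v = √(μ/r) = √(3.986×10¹⁴ / 7.059×10⁶) = √(5.647×10⁷) = 7514 m/s.
That is 7.514 km/s.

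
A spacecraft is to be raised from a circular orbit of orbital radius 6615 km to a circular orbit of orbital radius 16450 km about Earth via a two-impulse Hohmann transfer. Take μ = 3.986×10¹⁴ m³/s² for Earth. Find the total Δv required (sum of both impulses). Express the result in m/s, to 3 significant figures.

r₁ = 6615 km = 6.615×10⁶ m.
r₂ = 16450 km = 1.645×10⁷ m.
Transfer ellipse a_t = (r₁ + r₂)/2 = 1.153×10⁷ m.
At r₁: circular v_c1 = √(μ/r₁) = 7763 m/s; transfer-perigee v_p = √[μ(2/r₁ − 1/a_t)] = 9271 m/s.
Δv₁ = v_p − v_c1 = 1508 m/s.
At r₂: circular v_c2 = √(μ/r₂) = 4922 m/s; transfer-apogee v_a = √[μ(2/r₂ − 1/a_t)] = 3728 m/s.
Δv₂ = v_c2 − v_a = 1194 m/s.
Total Δv = Δv₁ + Δv₂ = 2703 m/s.

Δv_total ≈ 2700 m/s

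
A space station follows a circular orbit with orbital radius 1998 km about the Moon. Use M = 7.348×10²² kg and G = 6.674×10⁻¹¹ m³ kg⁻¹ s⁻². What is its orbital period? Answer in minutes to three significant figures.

μ = GM = 6.674×10⁻¹¹ × 7.348×10²² = 4.904×10¹² m³/s².
r = 1998 km = 1.998×10⁶ m.
Kepler's third law: T = 2π√(r³/μ) = 2π√((1.998×10⁶)³ / 4.904×10¹²).
r³/μ = 1.626×10⁶ s², so T = 2π × 1.275×10³ = 8.013×10³ s.
Converting: 8.013×10³ s ÷ 60.00 = 133.6 minutes.

T ≈ 134 minutes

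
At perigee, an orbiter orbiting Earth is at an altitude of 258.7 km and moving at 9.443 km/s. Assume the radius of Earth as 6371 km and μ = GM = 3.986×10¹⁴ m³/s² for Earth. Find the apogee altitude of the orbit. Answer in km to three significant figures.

apogee altitude ≈ 12700 km

r_p = 6371 + 258.7 = 6629.7 km = 6.630×10⁶ m.
Specific energy ε = v²/2 − μ/r = -1.554×10⁷ J/kg, so a = −μ/(2ε) = 1.283×10⁷ m.
The apsides satisfy r_p + r_a = 2a, so the apogee radius is 2a − r_p = 1.902×10⁷ m = 19023 km.
Apogee altitude = 19023 − 6371 = 12652 km.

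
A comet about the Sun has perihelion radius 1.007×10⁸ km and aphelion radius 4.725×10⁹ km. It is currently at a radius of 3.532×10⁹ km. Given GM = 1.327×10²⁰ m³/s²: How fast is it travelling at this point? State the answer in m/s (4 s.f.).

v ≈ 4488 m/s

Semi-major axis a = (r_p + r_a)/2 = 2.4128×10⁹ km = 2.413×10¹² m.
Vis-viva: v² = μ(2/r − 1/a) = 1.327×10²⁰ × (5.663×10⁻¹³ − 4.144×10⁻¹³) = 2.014×10⁷ m²/s².
v = 4488 m/s.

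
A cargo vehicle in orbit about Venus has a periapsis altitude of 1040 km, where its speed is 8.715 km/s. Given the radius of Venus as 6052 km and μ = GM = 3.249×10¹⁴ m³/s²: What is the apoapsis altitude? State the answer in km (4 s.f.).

apoapsis altitude ≈ 28320 km

r_p = 6052 + 1040 = 7092.0 km = 7.092×10⁶ m.
Specific energy ε = v²/2 − μ/r = -7.837×10⁶ J/kg, so a = −μ/(2ε) = 2.073×10⁷ m.
The apsides satisfy r_p + r_a = 2a, so the apoapsis radius is 2a − r_p = 3.437×10⁷ m = 34367 km.
Apoapsis altitude = 34367 − 6052 = 28315 km.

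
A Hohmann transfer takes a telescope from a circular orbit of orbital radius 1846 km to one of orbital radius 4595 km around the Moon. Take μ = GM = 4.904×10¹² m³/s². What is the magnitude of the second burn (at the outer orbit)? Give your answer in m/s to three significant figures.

r₁ = 1846 km = 1.846×10⁶ m.
r₂ = 4595 km = 4.595×10⁶ m.
Transfer ellipse a_t = (r₁ + r₂)/2 = 3.220×10⁶ m.
At r₁: circular v_c1 = √(μ/r₁) = 1630 m/s; transfer-perilune v_p = √[μ(2/r₁ − 1/a_t)] = 1947 m/s.
At r₂: circular v_c2 = √(μ/r₂) = 1033 m/s; transfer-apolune v_a = √[μ(2/r₂ − 1/a_t)] = 782.1 m/s.
Δv₂ = v_c2 − v_a = 250.9 m/s.

Δv ≈ 251 m/s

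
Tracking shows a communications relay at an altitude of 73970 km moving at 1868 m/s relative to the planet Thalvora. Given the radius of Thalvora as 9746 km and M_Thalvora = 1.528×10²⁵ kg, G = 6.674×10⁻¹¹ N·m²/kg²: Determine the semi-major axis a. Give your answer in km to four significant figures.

a ≈ 48860 km

μ = GM = 6.674×10⁻¹¹ × 1.528×10²⁵ = 1.020×10¹⁵ m³/s².
r = 9746 + 73970 = 83716 km = 8.372×10⁷ m.
Vis-viva rearranged: 1/a = 2/r − v²/μ = 2.389×10⁻⁸ − 3.422×10⁻⁹ = 2.047×10⁻⁸ m⁻¹.
a = 4.886×10⁷ m = 48855 km.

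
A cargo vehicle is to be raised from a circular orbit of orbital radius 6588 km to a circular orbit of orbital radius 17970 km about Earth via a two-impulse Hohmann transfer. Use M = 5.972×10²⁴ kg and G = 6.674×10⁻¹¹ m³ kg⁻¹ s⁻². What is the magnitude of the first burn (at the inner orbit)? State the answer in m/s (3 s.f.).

Δv ≈ 1630 m/s

μ = GM = 6.674×10⁻¹¹ × 5.972×10²⁴ = 3.986×10¹⁴ m³/s².
r₁ = 6588 km = 6.588×10⁶ m.
r₂ = 17970 km = 1.797×10⁷ m.
Transfer ellipse a_t = (r₁ + r₂)/2 = 1.228×10⁷ m.
At r₁: circular v_c1 = √(μ/r₁) = 7778 m/s; transfer-perigee v_p = √[μ(2/r₁ − 1/a_t)] = 9410 m/s.
Δv₁ = v_p − v_c1 = 1631 m/s.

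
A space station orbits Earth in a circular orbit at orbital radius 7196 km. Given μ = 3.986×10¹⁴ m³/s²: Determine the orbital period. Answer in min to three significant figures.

T ≈ 101 min

r = 7196 km = 7.196×10⁶ m.
Kepler's third law: T = 2π√(r³/μ) = 2π√((7.196×10⁶)³ / 3.986×10¹⁴).
r³/μ = 9.348×10⁵ s², so T = 2π × 9.669×10² = 6.075×10³ s.
Converting: 6.075×10³ s ÷ 60.00 = 101.3 min.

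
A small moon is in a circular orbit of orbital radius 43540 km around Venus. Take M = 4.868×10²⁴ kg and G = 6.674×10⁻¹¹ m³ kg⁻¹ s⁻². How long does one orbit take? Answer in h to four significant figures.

μ = GM = 6.674×10⁻¹¹ × 4.868×10²⁴ = 3.249×10¹⁴ m³/s².
r = 43540 km = 4.354×10⁷ m.
Kepler's third law: T = 2π√(r³/μ) = 2π√((4.354×10⁷)³ / 3.249×10¹⁴).
r³/μ = 2.541×10⁸ s², so T = 2π × 1.594×10⁴ = 1.001×10⁵ s.
Converting: 1.001×10⁵ s ÷ 3600 = 27.82 h.

T ≈ 27.82 h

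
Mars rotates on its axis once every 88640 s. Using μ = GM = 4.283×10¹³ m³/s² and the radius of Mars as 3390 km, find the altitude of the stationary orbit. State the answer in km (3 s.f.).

h_sync ≈ 17000 km

A synchronous orbit has period T, so by Kepler's third law a = (μT²/4π²)^(1/3).
μT²/4π² = 4.283×10¹³ × (8.864×10⁴)² / 39.48 = 8.524×10²¹ m³.
a = 2.043×10⁷ m = 20428 km.
Altitude h = a − R = 20428 − 3390 = 17038 km.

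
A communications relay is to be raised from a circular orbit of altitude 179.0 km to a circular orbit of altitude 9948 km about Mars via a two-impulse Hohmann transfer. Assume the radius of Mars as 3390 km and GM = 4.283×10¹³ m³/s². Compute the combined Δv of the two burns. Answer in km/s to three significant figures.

r₁ = 3390 + 179.0 = 3569.0 km = 3.5690×10⁶ m.
r₂ = 3390 + 9948 = 13338 km = 1.3338×10⁷ m.
Transfer ellipse a_t = (r₁ + r₂)/2 = 8.454×10⁶ m.
At r₁: circular v_c1 = √(μ/r₁) = 3464 m/s; transfer-periapsis v_p = √[μ(2/r₁ − 1/a_t)] = 4351 m/s.
Δv₁ = v_p − v_c1 = 887.2 m/s.
At r₂: circular v_c2 = √(μ/r₂) = 1792 m/s; transfer-apoapsis v_a = √[μ(2/r₂ − 1/a_t)] = 1164 m/s.
Δv₂ = v_c2 − v_a = 627.6 m/s.
Total Δv = Δv₁ + Δv₂ = 1515 m/s = 1.515 km/s.

Δv_total ≈ 1.51 km/s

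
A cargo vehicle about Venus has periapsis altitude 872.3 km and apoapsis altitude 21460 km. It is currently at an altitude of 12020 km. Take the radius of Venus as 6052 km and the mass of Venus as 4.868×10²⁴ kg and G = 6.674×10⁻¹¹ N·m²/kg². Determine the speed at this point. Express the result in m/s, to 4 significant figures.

μ = GM = 6.674×10⁻¹¹ × 4.868×10²⁴ = 3.249×10¹⁴ m³/s².
r_p = 6052 + 872.3 = 6924.3 km = 6.9243×10⁶ m.
r_a = 6052 + 21460 = 27512 km = 2.7512×10⁷ m.
r = 6052 + 12020 = 18072 km = 1.807×10⁷ m.
Semi-major axis a = (r_p + r_a)/2 = 17218 km = 1.722×10⁷ m.
Vis-viva: v² = μ(2/r − 1/a) = 3.249×10¹⁴ × (1.107×10⁻⁷ − 5.808×10⁻⁸) = 1.709×10⁷ m²/s².
v = 4134 m/s.

v ≈ 4134 m/s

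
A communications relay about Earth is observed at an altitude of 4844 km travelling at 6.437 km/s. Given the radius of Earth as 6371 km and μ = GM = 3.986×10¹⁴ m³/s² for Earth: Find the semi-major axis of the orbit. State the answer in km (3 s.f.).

a ≈ 13400 km

r = 6371 + 4844 = 11215 km = 1.122×10⁷ m.
Specific orbital energy ε = v²/2 − μ/r = (6437)²/2 − 3.986×10¹⁴/1.122×10⁷ = -1.482×10⁷ J/kg.
Since ε = −μ/(2a), a = −μ/(2ε) = 1.344×10⁷ m = 13444 km.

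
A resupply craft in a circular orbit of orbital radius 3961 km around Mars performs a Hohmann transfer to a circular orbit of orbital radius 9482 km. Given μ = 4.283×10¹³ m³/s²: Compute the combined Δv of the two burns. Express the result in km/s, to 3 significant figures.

r₁ = 3961 km = 3.961×10⁶ m.
r₂ = 9482 km = 9.482×10⁶ m.
Transfer ellipse a_t = (r₁ + r₂)/2 = 6.722×10⁶ m.
At r₁: circular v_c1 = √(μ/r₁) = 3288 m/s; transfer-periapsis v_p = √[μ(2/r₁ − 1/a_t)] = 3906 m/s.
Δv₁ = v_p − v_c1 = 617.3 m/s.
At r₂: circular v_c2 = √(μ/r₂) = 2125 m/s; transfer-apoapsis v_a = √[μ(2/r₂ − 1/a_t)] = 1632 m/s.
Δv₂ = v_c2 − v_a = 493.8 m/s.
Total Δv = Δv₁ + Δv₂ = 1111 m/s = 1.111 km/s.

Δv_total ≈ 1.11 km/s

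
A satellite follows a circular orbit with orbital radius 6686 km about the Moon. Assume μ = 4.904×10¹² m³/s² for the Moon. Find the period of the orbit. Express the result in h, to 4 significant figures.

r = 6686 km = 6.686×10⁶ m.
Kepler's third law: T = 2π√(r³/μ) = 2π√((6.686×10⁶)³ / 4.904×10¹²).
r³/μ = 6.095×10⁷ s², so T = 2π × 7.807×10³ = 4.905×10⁴ s.
Converting: 4.905×10⁴ s ÷ 3600 = 13.63 h.

T ≈ 13.63 h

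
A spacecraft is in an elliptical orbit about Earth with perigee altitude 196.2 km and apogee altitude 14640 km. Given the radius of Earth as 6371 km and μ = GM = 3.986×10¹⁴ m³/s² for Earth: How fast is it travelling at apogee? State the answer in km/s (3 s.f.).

r_p = 6371 + 196.2 = 6567.2 km = 6.5672×10⁶ m.
r_a = 6371 + 14640 = 21011 km = 2.1011×10⁷ m.
Semi-major axis a = (r_p + r_a)/2 = 13789 km = 1.379×10⁷ m.
Vis-viva: v² = μ(2/r − 1/a) = 3.986×10¹⁴ × (9.519×10⁻⁸ − 7.252×10⁻⁸) = 9.035×10⁶ m²/s².
v = 3006 m/s = 3.006 km/s.

v ≈ 3.01 km/s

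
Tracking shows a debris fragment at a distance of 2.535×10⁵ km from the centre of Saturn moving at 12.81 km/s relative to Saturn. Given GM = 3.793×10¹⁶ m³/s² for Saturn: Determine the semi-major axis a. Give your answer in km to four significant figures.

a ≈ 2.806×10⁵ km

r = 2.535×10⁸ m.
Specific orbital energy ε = v²/2 − μ/r = (12810)²/2 − 3.793×10¹⁶/2.535×10⁸ = -6.758×10⁷ J/kg.
Since ε = −μ/(2a), a = −μ/(2ε) = 2.806×10⁸ m = 2.8064×10⁵ km.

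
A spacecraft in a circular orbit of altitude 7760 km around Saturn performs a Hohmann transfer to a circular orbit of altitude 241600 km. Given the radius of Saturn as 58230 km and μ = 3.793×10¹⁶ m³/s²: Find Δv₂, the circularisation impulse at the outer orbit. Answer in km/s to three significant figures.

Δv ≈ 4.49 km/s

r₁ = 58230 + 7760 = 65990 km = 6.5990×10⁷ m.
r₂ = 58230 + 241600 = 299830 km = 2.9983×10⁸ m.
Transfer ellipse a_t = (r₁ + r₂)/2 = 1.829×10⁸ m.
At r₁: circular v_c1 = √(μ/r₁) = 23970 m/s; transfer-perikrone v_p = √[μ(2/r₁ − 1/a_t)] = 30700 m/s.
At r₂: circular v_c2 = √(μ/r₂) = 11250 m/s; transfer-apokrone v_a = √[μ(2/r₂ − 1/a_t)] = 6756 m/s.
Δv₂ = v_c2 − v_a = 4492 m/s.
= 4.492 km/s.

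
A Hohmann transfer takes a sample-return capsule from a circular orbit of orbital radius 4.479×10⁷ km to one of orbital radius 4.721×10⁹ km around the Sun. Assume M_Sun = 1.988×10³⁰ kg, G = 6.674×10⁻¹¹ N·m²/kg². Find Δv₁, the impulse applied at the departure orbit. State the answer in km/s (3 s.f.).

Δv ≈ 22.2 km/s

μ = GM = 6.674×10⁻¹¹ × 1.988×10³⁰ = 1.327×10²⁰ m³/s².
r₁ = 4.479×10⁷ km = 4.479×10¹⁰ m.
r₂ = 4.721×10⁹ km = 4.721×10¹² m.
Transfer ellipse a_t = (r₁ + r₂)/2 = 2.383×10¹² m.
At r₁: circular v_c1 = √(μ/r₁) = 54430 m/s; transfer-perihelion v_p = √[μ(2/r₁ − 1/a_t)] = 76610 m/s.
Δv₁ = v_p − v_c1 = 22180 m/s.
= 22.18 km/s.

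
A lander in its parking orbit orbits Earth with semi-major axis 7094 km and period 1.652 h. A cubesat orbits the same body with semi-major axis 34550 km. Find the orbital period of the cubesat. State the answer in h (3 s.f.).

Kepler's third law: T² ∝ a³, so T₂ = T₁ (a₂/a₁)^(3/2).
a₂/a₁ = 4.870, (a₂/a₁)^(3/2) = 10.75.
T₂ = 1.652 × 10.75 = 17.76 h.

T₂ ≈ 17.8 h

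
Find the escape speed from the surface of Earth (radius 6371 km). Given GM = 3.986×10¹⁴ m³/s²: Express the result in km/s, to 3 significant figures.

v_esc ≈ 11.2 km/s

r = R = 6.371×10⁶ m.
Escape speed v_esc = √(2μ/r) = √(2 × 3.986×10¹⁴ / 6.371×10⁶) = √(1.251×10⁸) = 11190 m/s.
= 11.19 km/s.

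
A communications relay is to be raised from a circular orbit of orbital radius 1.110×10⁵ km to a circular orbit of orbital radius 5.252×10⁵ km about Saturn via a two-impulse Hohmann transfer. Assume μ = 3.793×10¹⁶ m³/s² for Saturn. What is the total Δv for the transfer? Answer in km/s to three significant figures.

r₁ = 1.110×10⁵ km = 1.110×10⁸ m.
r₂ = 5.252×10⁵ km = 5.252×10⁸ m.
Transfer ellipse a_t = (r₁ + r₂)/2 = 3.181×10⁸ m.
At r₁: circular v_c1 = √(μ/r₁) = 18490 m/s; transfer-perikrone v_p = √[μ(2/r₁ − 1/a_t)] = 23750 m/s.
Δv₁ = v_p − v_c1 = 5267 m/s.
At r₂: circular v_c2 = √(μ/r₂) = 8498 m/s; transfer-apokrone v_a = √[μ(2/r₂ − 1/a_t)] = 5020 m/s.
Δv₂ = v_c2 − v_a = 3478 m/s.
Total Δv = Δv₁ + Δv₂ = 8745 m/s = 8.745 km/s.

Δv_total ≈ 8.75 km/s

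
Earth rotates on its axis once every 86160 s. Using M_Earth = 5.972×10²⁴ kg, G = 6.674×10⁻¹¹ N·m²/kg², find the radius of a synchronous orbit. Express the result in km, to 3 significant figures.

r_sync ≈ 42200 km

μ = GM = 6.674×10⁻¹¹ × 5.972×10²⁴ = 3.986×10¹⁴ m³/s².
A synchronous orbit has period T, so by Kepler's third law a = (μT²/4π²)^(1/3).
μT²/4π² = 3.986×10¹⁴ × (8.616×10⁴)² / 39.48 = 7.495×10²² m³.
a = 4.216×10⁷ m = 42162 km.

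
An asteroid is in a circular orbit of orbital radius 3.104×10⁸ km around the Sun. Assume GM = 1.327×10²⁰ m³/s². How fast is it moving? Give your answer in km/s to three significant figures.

r = 3.104×10⁸ km = 3.104×10¹¹ m.
For a circular orbit v = √(μ/r) = √(1.327×10²⁰ / 3.104×10¹¹) = √(4.275×10⁸) = 20680 m/s.
That is 20.68 km/s.

v ≈ 20.7 km/s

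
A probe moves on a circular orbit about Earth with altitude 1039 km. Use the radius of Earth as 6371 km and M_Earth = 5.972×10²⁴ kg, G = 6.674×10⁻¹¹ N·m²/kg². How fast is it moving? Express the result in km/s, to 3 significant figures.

μ = GM = 6.674×10⁻¹¹ × 5.972×10²⁴ = 3.986×10¹⁴ m³/s².
r = 6371 + 1039 = 7410.0 km = 7.4100×10⁶ m.
For a circular orbit v = √(μ/r) = √(3.986×10¹⁴ / 7.410×10⁶) = √(5.379×10⁷) = 7334 m/s.
That is 7.334 km/s.

v ≈ 7.33 km/s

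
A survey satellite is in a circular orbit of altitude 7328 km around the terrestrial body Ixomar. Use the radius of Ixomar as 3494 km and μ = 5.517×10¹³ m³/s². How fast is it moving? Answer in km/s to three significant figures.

v ≈ 2.26 km/s

r = 3494 + 7328 = 10822 km = 1.0822×10⁷ m.
For a circular orbit v = √(μ/r) = √(5.517×10¹³ / 1.082×10⁷) = √(5.098×10⁶) = 2258 m/s.
That is 2.258 km/s.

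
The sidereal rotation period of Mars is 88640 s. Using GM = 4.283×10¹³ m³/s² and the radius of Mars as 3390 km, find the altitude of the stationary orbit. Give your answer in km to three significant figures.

A synchronous orbit has period T, so by Kepler's third law a = (μT²/4π²)^(1/3).
μT²/4π² = 4.283×10¹³ × (8.864×10⁴)² / 39.48 = 8.524×10²¹ m³.
a = 2.043×10⁷ m = 20428 km.
Altitude h = a − R = 20428 − 3390 = 17038 km.

h_sync ≈ 17000 km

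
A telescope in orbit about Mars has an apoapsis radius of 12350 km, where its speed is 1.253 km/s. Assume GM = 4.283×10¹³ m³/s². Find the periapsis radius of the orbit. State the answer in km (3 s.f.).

periapsis radius ≈ 3610 km

r_a = 1.235×10⁷ m.
Specific energy ε = v²/2 − μ/r = -2.683×10⁶ J/kg, so a = −μ/(2ε) = 7.982×10⁶ m.
The apsides satisfy r_p + r_a = 2a, so the periapsis radius is 2a − r_a = 3.613×10⁶ m = 3613.4 km.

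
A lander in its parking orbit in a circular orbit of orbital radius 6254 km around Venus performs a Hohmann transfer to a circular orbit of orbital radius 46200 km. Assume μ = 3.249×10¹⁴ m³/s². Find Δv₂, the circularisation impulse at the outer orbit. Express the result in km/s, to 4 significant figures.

r₁ = 6254 km = 6.254×10⁶ m.
r₂ = 46200 km = 4.620×10⁷ m.
Transfer ellipse a_t = (r₁ + r₂)/2 = 2.623×10⁷ m.
At r₁: circular v_c1 = √(μ/r₁) = 7208 m/s; transfer-periapsis v_p = √[μ(2/r₁ − 1/a_t)] = 9566 m/s.
At r₂: circular v_c2 = √(μ/r₂) = 2652 m/s; transfer-apoapsis v_a = √[μ(2/r₂ − 1/a_t)] = 1295 m/s.
Δv₂ = v_c2 − v_a = 1357 m/s.
= 1.357 km/s.

Δv ≈ 1.357 km/s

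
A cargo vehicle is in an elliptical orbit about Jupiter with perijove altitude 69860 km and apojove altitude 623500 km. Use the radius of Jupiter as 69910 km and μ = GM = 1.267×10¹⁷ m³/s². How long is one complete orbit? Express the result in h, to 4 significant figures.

r_p = 69910 + 69860 = 139770 km = 1.3977×10⁸ m.
r_a = 69910 + 623500 = 693410 km = 6.9341×10⁸ m.
Semi-major axis a = (r_p + r_a)/2 = (1.3977×10⁵ + 6.9341×10⁵)/2 = 4.1659×10⁵ km = 4.166×10⁸ m.
By Kepler's third law T = 2π√(a³/μ) = 2π × 2.389×10⁴ = 1.501×10⁵ s.
= 41.69 h.

T ≈ 41.69 h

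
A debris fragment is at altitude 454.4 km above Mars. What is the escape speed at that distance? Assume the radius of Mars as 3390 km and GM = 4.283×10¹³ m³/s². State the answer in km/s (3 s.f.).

r = 3390 + 454.4 = 3844.4 km = 3.8444×10⁶ m.
Escape speed v_esc = √(2μ/r) = √(2 × 4.283×10¹³ / 3.844×10⁶) = √(2.228×10⁷) = 4720 m/s.
= 4.720 km/s.

v_esc ≈ 4.72 km/s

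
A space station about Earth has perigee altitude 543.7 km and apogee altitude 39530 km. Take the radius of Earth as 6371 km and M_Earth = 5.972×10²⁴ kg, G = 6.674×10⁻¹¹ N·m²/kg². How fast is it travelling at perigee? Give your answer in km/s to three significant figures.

v ≈ 10.0 km/s

μ = GM = 6.674×10⁻¹¹ × 5.972×10²⁴ = 3.986×10¹⁴ m³/s².
r_p = 6371 + 543.7 = 6914.7 km = 6.9147×10⁶ m.
r_a = 6371 + 39530 = 45901 km = 4.5901×10⁷ m.
Semi-major axis a = (r_p + r_a)/2 = 26408 km = 2.641×10⁷ m.
Vis-viva: v² = μ(2/r − 1/a) = 3.986×10¹⁴ × (2.892×10⁻⁷ − 3.787×10⁻⁸) = 1.002×10⁸ m²/s².
v = 10010 m/s = 10.01 km/s.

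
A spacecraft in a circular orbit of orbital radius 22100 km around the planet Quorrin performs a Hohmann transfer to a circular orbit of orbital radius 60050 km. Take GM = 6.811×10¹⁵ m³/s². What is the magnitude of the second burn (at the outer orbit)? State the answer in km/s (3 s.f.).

r₁ = 22100 km = 2.210×10⁷ m.
r₂ = 60050 km = 6.005×10⁷ m.
Transfer ellipse a_t = (r₁ + r₂)/2 = 4.108×10⁷ m.
At r₁: circular v_c1 = √(μ/r₁) = 17560 m/s; transfer-periapsis v_p = √[μ(2/r₁ − 1/a_t)] = 21230 m/s.
At r₂: circular v_c2 = √(μ/r₂) = 10650 m/s; transfer-apoapsis v_a = √[μ(2/r₂ − 1/a_t)] = 7812 m/s.
Δv₂ = v_c2 − v_a = 2838 m/s.
= 2.838 km/s.

Δv ≈ 2.84 km/s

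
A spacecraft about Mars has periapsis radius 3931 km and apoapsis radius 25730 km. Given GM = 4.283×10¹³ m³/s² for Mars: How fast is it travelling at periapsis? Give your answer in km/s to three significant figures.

v ≈ 4.35 km/s

Semi-major axis a = (r_p + r_a)/2 = 14830 km = 1.483×10⁷ m.
Vis-viva: v² = μ(2/r − 1/a) = 4.283×10¹³ × (5.088×10⁻⁷ − 6.743×10⁻⁸) = 1.890×10⁷ m²/s².
v = 4348 m/s = 4.348 km/s.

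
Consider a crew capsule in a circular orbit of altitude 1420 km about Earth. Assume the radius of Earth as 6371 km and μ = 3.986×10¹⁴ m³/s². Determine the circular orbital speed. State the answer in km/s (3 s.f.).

r = 6371 + 1420 = 7791.0 km = 7.7910×10⁶ m.
For a circular orbit v = √(μ/r) = √(3.986×10¹⁴ / 7.791×10⁶) = √(5.116×10⁷) = 7153 m/s.
That is 7.153 km/s.

v ≈ 7.15 km/s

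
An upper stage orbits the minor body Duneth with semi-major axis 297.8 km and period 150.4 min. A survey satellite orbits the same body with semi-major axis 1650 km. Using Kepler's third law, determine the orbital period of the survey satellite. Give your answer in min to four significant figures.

Kepler's third law: T² ∝ a³, so T₂ = T₁ (a₂/a₁)^(3/2).
a₂/a₁ = 5.541, (a₂/a₁)^(3/2) = 13.04.
T₂ = 150.4 × 13.04 = 1961 min.

T₂ ≈ 1961 min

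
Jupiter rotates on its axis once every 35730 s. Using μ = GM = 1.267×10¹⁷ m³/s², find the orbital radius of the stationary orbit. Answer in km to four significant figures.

A synchronous orbit has period T, so by Kepler's third law a = (μT²/4π²)^(1/3).
μT²/4π² = 1.267×10¹⁷ × (3.573×10⁴)² / 39.48 = 4.097×10²⁴ m³.
a = 1.600×10⁸ m = 1.6002×10⁵ km.

r_sync ≈ 1.600×10⁵ km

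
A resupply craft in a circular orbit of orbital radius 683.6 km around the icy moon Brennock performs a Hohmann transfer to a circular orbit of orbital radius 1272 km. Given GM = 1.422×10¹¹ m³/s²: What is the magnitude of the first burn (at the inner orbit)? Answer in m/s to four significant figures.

r₁ = 683.6 km = 6.836×10⁵ m.
r₂ = 1272 km = 1.272×10⁶ m.
Transfer ellipse a_t = (r₁ + r₂)/2 = 9.778×10⁵ m.
At r₁: circular v_c1 = √(μ/r₁) = 456.1 m/s; transfer-periapsis v_p = √[μ(2/r₁ − 1/a_t)] = 520.2 m/s.
Δv₁ = v_p − v_c1 = 64.11 m/s.

Δv ≈ 64.11 m/s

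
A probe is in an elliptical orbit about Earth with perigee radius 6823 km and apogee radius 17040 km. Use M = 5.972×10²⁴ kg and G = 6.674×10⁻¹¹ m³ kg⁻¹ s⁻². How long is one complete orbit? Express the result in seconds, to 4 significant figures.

μ = GM = 6.674×10⁻¹¹ × 5.972×10²⁴ = 3.986×10¹⁴ m³/s².
Semi-major axis a = (r_p + r_a)/2 = (6823.0 + 17040)/2 = 11932 km = 1.193×10⁷ m.
By Kepler's third law T = 2π√(a³/μ) = 2π × 2.064×10³ = 1.297×10⁴ s.

T ≈ 12970 seconds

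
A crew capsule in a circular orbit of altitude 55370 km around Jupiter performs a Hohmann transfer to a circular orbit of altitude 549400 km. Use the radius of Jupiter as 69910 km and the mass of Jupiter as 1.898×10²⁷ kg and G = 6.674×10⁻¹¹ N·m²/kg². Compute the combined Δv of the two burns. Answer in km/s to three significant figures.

Δv_total ≈ 15.2 km/s

μ = GM = 6.674×10⁻¹¹ × 1.898×10²⁷ = 1.267×10¹⁷ m³/s².
r₁ = 69910 + 55370 = 125280 km = 1.2528×10⁸ m.
r₂ = 69910 + 549400 = 619310 km = 6.1931×10⁸ m.
Transfer ellipse a_t = (r₁ + r₂)/2 = 3.723×10⁸ m.
At r₁: circular v_c1 = √(μ/r₁) = 31800 m/s; transfer-perijove v_p = √[μ(2/r₁ − 1/a_t)] = 41010 m/s.
Δv₁ = v_p − v_c1 = 9214 m/s.
At r₂: circular v_c2 = √(μ/r₂) = 14300 m/s; transfer-apojove v_a = √[μ(2/r₂ − 1/a_t)] = 8296 m/s.
Δv₂ = v_c2 − v_a = 6005 m/s.
Total Δv = Δv₁ + Δv₂ = 15220 m/s = 15.22 km/s.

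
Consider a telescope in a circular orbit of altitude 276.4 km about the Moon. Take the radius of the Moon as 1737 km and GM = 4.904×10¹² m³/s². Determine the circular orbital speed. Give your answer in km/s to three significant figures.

r = 1737 + 276.4 = 2013.4 km = 2.0134×10⁶ m.
For a circular orbit v = √(μ/r) = √(4.904×10¹² / 2.013×10⁶) = √(2.436×10⁶) = 1561 m/s.
That is 1.561 km/s.

v ≈ 1.56 km/s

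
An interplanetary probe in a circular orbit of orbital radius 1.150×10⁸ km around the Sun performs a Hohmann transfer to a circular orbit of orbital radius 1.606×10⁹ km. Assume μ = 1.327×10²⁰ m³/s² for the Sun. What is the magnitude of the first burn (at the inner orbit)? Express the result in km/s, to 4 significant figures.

r₁ = 1.150×10⁸ km = 1.150×10¹¹ m.
r₂ = 1.606×10⁹ km = 1.606×10¹² m.
Transfer ellipse a_t = (r₁ + r₂)/2 = 8.605×10¹¹ m.
At r₁: circular v_c1 = √(μ/r₁) = 33970 m/s; transfer-perihelion v_p = √[μ(2/r₁ − 1/a_t)] = 46410 m/s.
Δv₁ = v_p − v_c1 = 12440 m/s.
= 12.44 km/s.

Δv ≈ 12.44 km/s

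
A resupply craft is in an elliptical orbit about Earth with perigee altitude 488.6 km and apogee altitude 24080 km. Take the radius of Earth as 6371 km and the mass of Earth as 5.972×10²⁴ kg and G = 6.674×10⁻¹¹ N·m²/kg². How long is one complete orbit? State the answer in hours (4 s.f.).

μ = GM = 6.674×10⁻¹¹ × 5.972×10²⁴ = 3.986×10¹⁴ m³/s².
r_p = 6371 + 488.6 = 6859.6 km = 6.8596×10⁶ m.
r_a = 6371 + 24080 = 30451 km = 3.0451×10⁷ m.
Semi-major axis a = (r_p + r_a)/2 = (6859.6 + 30451)/2 = 18655 km = 1.866×10⁷ m.
By Kepler's third law T = 2π√(a³/μ) = 2π × 4.036×10³ = 2.536×10⁴ s.
= 7.044 hours.

T ≈ 7.044 hours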